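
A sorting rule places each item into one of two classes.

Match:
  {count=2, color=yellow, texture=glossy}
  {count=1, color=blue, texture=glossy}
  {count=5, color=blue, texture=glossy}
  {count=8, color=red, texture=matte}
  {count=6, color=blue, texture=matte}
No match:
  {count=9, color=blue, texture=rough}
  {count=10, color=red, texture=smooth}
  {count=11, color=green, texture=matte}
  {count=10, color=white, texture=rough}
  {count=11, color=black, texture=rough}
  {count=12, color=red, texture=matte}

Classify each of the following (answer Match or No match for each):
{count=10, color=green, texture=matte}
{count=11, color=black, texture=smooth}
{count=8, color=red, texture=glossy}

No match, No match, Match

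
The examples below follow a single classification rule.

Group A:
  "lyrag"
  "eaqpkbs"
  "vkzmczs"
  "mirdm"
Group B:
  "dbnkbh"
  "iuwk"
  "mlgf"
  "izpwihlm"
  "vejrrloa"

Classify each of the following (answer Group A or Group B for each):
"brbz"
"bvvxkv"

Group B, Group B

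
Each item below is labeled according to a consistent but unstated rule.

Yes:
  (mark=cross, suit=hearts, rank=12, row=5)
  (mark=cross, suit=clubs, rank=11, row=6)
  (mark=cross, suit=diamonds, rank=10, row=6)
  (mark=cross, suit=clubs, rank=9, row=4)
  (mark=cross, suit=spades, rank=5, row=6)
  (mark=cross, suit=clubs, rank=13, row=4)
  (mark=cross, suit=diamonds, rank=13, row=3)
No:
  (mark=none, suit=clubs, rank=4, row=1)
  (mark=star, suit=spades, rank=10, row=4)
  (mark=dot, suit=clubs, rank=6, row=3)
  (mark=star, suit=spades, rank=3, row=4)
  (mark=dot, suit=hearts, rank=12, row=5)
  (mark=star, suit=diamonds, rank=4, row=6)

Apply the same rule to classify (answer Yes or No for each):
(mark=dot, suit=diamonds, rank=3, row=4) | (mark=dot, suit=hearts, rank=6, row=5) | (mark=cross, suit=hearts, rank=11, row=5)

A rule that fits every label: mark is cross — true of each 'Yes' example, false of each 'No' one.
(mark=dot, suit=diamonds, rank=3, row=4): mark is dot — lacks this property, so No. (mark=dot, suit=hearts, rank=6, row=5): mark is dot — lacks this property, so No. (mark=cross, suit=hearts, rank=11, row=5): mark is cross — meets the rule, so Yes.

No, No, Yes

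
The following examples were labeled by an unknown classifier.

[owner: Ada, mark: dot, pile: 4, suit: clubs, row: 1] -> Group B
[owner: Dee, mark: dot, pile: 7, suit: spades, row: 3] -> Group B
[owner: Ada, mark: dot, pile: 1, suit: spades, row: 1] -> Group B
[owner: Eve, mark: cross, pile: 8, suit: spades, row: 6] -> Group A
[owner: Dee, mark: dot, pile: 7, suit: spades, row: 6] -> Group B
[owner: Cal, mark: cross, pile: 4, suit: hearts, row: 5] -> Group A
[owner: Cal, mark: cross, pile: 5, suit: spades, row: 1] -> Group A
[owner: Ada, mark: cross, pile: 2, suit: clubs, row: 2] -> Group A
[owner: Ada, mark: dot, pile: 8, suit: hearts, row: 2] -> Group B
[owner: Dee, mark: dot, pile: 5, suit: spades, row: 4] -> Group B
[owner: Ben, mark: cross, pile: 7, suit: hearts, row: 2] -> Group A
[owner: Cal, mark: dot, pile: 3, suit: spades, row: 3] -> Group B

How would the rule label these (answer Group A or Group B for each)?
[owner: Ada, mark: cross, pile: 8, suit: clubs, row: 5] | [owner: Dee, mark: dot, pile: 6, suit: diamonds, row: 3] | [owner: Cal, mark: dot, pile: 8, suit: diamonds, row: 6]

Group A, Group B, Group B

The pattern is that an item is 'Group A' exactly when: mark is cross.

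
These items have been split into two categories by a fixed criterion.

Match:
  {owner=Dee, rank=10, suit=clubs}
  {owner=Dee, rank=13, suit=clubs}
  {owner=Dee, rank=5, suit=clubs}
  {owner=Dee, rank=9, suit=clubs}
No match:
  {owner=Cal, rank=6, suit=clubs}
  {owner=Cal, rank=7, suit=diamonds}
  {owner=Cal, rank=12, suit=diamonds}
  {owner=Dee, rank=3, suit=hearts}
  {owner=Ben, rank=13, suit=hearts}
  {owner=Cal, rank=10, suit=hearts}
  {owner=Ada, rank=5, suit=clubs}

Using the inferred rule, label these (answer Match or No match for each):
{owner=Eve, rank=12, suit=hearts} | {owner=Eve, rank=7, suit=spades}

Every 'Match' example satisfies: suit is clubs AND owner is Dee. None of the 'No match' examples do.
{owner=Eve, rank=12, suit=hearts}: suit is hearts, owner is Eve, does not pass → No match. {owner=Eve, rank=7, suit=spades}: suit is spades, owner is Eve, does not pass → No match.

No match, No match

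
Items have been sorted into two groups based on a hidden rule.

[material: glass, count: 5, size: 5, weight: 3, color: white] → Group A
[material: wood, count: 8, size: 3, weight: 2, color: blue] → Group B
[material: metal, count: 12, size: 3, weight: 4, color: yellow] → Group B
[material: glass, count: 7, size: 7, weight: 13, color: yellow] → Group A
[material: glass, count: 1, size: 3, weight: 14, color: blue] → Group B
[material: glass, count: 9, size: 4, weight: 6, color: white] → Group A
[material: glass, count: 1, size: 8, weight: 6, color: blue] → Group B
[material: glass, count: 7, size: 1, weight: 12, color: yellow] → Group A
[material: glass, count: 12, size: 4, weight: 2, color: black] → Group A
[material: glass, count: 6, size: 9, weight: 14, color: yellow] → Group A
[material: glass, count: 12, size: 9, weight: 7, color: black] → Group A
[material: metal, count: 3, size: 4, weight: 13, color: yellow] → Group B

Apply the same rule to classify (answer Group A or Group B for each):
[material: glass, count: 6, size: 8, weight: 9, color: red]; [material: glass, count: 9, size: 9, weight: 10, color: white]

The simplest hypothesis consistent with all the labels is: material is glass AND count ≥ 3.
[material: glass, count: 6, size: 8, weight: 9, color: red] → material is glass, count = 6 → Group A. [material: glass, count: 9, size: 9, weight: 10, color: white] → material is glass, count = 9 → Group A.

Group A, Group A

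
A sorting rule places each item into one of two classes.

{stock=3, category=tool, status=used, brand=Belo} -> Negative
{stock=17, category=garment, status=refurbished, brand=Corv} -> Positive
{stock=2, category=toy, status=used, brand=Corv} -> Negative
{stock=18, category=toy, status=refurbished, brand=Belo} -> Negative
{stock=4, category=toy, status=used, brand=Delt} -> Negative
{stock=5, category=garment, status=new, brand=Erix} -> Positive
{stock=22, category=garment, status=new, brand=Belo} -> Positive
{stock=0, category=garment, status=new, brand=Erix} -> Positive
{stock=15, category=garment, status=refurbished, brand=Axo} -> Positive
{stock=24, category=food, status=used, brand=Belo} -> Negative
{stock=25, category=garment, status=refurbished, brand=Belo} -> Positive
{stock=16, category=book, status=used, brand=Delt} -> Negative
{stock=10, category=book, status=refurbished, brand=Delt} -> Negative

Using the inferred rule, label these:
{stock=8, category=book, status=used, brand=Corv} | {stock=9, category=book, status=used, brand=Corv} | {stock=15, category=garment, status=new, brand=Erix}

Negative, Negative, Positive

A rule that fits every label: category is garment — true of each 'Positive' example, false of each 'Negative' one.
Negative: {stock=8, category=book, status=used, brand=Corv}, since category is book. Negative: {stock=9, category=book, status=used, brand=Corv}, since category is book. Positive: {stock=15, category=garment, status=new, brand=Erix}, since category is garment.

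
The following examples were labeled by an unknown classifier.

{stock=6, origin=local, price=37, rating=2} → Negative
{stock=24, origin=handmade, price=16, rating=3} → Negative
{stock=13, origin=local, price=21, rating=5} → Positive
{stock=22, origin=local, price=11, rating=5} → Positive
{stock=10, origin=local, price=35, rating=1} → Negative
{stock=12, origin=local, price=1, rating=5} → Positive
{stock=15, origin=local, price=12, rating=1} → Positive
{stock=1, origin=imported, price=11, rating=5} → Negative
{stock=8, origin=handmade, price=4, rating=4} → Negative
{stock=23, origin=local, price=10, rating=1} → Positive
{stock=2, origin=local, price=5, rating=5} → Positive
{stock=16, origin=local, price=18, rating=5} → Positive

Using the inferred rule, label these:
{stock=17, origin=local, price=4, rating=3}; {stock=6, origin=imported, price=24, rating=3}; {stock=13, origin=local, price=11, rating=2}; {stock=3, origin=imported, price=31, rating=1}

Positive, Negative, Positive, Negative

'Positive' ⟺ origin is local AND price ≤ 21.
{stock=17, origin=local, price=4, rating=3} — origin is local, price = 4, hence Positive. {stock=6, origin=imported, price=24, rating=3} — origin is imported, price = 24, hence Negative. {stock=13, origin=local, price=11, rating=2} — origin is local, price = 11, hence Positive. {stock=3, origin=imported, price=31, rating=1} — origin is imported, price = 31, hence Negative.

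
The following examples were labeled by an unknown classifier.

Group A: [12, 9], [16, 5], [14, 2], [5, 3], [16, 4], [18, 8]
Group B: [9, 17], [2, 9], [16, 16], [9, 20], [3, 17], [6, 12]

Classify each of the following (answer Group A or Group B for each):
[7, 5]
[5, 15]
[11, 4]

Group A, Group B, Group A

The pattern is that an item is 'Group A' exactly when: first > second.
[7, 5]: Group A (7 > 5).
[5, 15]: Group B (5 < 15).
[11, 4]: Group A (11 > 4).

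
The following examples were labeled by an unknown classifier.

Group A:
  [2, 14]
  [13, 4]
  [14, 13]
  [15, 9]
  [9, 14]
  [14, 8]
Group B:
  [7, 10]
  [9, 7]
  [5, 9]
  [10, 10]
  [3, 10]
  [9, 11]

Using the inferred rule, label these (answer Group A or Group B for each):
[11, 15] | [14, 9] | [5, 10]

Group A, Group A, Group B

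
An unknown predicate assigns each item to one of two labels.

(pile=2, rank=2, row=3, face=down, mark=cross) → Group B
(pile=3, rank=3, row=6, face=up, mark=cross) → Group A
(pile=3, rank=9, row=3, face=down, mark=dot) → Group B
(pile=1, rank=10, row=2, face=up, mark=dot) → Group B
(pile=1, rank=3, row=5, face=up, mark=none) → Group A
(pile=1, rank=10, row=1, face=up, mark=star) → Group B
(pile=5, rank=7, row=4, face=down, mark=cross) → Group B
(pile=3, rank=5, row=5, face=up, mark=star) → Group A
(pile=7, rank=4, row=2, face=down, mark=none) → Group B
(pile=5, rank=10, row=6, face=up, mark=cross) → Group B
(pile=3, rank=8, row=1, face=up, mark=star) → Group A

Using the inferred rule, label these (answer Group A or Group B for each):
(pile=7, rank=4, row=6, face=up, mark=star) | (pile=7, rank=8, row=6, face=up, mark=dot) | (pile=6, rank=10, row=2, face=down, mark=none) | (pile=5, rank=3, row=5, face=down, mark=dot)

Group A, Group A, Group B, Group B

A rule that fits every label: face is up AND rank ≤ 8 — true of each 'Group A' example, false of each 'Group B' one.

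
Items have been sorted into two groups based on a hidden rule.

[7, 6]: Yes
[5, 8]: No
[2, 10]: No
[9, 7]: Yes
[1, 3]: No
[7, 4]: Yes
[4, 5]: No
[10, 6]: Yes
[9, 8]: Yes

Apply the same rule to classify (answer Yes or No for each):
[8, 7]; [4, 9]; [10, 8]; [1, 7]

The classifier is using: first > second.
[8, 7] → 8 > 7 → Yes. [4, 9] → 4 < 9 → No. [10, 8] → 10 > 8 → Yes. [1, 7] → 1 < 7 → No.

Yes, No, Yes, No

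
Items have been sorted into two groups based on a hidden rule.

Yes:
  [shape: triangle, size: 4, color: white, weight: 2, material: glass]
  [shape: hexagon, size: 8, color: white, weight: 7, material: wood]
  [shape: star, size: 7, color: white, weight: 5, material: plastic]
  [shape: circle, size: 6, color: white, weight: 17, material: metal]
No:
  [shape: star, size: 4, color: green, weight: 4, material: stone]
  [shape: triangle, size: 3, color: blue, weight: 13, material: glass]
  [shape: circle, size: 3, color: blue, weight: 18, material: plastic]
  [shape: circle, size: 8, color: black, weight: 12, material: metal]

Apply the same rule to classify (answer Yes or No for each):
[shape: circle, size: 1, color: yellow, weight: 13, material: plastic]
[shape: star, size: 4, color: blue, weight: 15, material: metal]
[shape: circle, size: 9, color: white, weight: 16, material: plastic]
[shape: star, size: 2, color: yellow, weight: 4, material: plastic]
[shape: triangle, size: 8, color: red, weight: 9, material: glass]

The distinguishing property — color is white — holds for all the 'Yes' cases and none of the 'No' cases.

No, No, Yes, No, No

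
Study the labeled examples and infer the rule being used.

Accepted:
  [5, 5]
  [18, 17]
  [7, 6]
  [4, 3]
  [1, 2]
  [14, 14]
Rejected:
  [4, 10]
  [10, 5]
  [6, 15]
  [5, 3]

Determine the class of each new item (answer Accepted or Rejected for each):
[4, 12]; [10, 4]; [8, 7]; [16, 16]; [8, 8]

Rejected, Rejected, Accepted, Accepted, Accepted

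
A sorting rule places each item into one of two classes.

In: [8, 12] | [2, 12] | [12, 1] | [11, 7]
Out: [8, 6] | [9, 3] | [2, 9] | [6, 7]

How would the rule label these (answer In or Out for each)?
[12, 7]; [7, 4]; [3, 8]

The simplest hypothesis consistent with all the labels is: max ≥ 11.
[12, 7]: max 12 — qualifies, so In. [7, 4]: max 7 — does not pass, so Out. [3, 8]: max 8 — does not pass, so Out.

In, Out, Out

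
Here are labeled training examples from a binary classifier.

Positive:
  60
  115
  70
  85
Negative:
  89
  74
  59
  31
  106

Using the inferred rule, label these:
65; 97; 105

Looking at the examples, the only property every 'Positive' case has and every 'Negative' case lacks is: multiple of 5.

Positive, Negative, Positive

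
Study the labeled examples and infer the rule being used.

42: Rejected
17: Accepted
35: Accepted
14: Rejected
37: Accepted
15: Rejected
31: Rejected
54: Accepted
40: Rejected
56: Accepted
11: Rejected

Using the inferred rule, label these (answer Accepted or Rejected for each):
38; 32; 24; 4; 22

Rule: digit sum ≥ 7. This holds for each 'Accepted' example and fails for each 'Rejected' one.

Accepted, Rejected, Rejected, Rejected, Rejected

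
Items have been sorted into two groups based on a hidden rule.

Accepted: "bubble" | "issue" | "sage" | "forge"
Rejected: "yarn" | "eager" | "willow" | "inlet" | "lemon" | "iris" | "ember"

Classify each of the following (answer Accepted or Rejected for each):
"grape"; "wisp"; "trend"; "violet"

'Accepted' ⟺ ends with 'e'.
"grape": ends with 'e', qualifies → Accepted. "wisp": ends with 'p', fails this test → Rejected. "trend": ends with 'd', fails this test → Rejected. "violet": ends with 't', fails this test → Rejected.

Accepted, Rejected, Rejected, Rejected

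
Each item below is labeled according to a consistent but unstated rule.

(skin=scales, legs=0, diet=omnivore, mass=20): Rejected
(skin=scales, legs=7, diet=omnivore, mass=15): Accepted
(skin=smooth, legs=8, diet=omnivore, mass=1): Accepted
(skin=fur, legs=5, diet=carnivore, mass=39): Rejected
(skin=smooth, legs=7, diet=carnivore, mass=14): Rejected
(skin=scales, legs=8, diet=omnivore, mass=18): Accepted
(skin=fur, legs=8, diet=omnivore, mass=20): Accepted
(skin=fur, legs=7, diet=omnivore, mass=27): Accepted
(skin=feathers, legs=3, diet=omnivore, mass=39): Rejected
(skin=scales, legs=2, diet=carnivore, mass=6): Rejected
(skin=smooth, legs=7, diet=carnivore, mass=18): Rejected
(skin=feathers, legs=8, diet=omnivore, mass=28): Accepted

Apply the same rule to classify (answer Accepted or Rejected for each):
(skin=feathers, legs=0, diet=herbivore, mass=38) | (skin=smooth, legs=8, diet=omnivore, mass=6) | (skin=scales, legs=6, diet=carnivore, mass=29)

Rejected, Accepted, Rejected

The rule appears to be: diet is omnivore AND legs ≥ 5.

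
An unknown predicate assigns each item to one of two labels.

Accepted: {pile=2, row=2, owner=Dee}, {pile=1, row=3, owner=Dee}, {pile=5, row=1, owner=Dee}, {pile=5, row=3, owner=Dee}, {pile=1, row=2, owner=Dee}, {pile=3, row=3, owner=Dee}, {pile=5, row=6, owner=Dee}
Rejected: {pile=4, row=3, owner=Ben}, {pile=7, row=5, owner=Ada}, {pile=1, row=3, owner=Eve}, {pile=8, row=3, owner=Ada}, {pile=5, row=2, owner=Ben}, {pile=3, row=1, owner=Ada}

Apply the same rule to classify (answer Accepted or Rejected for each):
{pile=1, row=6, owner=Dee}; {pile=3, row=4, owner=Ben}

Accepted, Rejected

The simplest hypothesis consistent with all the labels is: owner is Dee.
{pile=1, row=6, owner=Dee} — owner is Dee, hence Accepted. {pile=3, row=4, owner=Ben} — owner is Ben, hence Rejected.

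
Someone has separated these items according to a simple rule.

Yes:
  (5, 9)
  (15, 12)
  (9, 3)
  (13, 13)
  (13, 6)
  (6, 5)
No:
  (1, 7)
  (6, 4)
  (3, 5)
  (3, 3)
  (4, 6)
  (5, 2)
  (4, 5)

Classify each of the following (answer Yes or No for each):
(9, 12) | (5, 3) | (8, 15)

Yes, No, Yes

The pattern is that an item is 'Yes' exactly when: sum ≥ 11.
(9, 12): 9+12 = 21, passes → Yes.
(5, 3): 5+3 = 8, does not pass → No.
(8, 15): 8+15 = 23, passes → Yes.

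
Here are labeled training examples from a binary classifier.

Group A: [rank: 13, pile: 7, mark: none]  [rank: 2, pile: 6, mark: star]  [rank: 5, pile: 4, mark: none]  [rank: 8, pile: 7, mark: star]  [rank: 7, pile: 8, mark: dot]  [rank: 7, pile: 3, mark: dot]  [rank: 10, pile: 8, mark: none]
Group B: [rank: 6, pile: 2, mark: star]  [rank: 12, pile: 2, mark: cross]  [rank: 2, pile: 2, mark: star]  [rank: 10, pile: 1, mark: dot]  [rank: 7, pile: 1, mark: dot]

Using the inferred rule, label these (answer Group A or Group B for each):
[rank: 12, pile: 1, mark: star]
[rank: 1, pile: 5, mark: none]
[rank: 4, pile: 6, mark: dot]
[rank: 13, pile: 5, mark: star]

Every 'Group A' example satisfies: pile ≥ 3. None of the 'Group B' examples do.
[rank: 12, pile: 1, mark: star]: pile = 1 — doesn't match, so Group B.
[rank: 1, pile: 5, mark: none]: pile = 5 — meets the rule, so Group A.
[rank: 4, pile: 6, mark: dot]: pile = 6 — meets the rule, so Group A.
[rank: 13, pile: 5, mark: star]: pile = 5 — meets the rule, so Group A.

Group B, Group A, Group A, Group A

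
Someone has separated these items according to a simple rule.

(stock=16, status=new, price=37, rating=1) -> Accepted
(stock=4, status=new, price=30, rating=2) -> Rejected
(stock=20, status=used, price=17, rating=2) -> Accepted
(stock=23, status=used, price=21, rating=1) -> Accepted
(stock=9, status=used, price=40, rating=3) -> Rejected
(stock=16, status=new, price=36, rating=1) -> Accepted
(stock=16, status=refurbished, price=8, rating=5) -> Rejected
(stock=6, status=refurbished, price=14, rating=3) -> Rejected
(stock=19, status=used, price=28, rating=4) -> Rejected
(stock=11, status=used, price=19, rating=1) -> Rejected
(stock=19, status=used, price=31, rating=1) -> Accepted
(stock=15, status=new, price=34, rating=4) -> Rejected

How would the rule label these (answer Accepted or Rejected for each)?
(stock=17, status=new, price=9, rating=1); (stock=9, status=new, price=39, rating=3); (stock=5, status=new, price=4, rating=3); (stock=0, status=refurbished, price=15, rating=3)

A rule that fits every label: stock ≥ 15 AND rating ≤ 2 — true of each 'Accepted' example, false of each 'Rejected' one.
(stock=17, status=new, price=9, rating=1): stock = 17, rating = 1, satisfies this → Accepted.
(stock=9, status=new, price=39, rating=3): stock = 9, rating = 3, fails the rule → Rejected.
(stock=5, status=new, price=4, rating=3): stock = 5, rating = 3, fails the rule → Rejected.
(stock=0, status=refurbished, price=15, rating=3): stock = 0, rating = 3, fails the rule → Rejected.

Accepted, Rejected, Rejected, Rejected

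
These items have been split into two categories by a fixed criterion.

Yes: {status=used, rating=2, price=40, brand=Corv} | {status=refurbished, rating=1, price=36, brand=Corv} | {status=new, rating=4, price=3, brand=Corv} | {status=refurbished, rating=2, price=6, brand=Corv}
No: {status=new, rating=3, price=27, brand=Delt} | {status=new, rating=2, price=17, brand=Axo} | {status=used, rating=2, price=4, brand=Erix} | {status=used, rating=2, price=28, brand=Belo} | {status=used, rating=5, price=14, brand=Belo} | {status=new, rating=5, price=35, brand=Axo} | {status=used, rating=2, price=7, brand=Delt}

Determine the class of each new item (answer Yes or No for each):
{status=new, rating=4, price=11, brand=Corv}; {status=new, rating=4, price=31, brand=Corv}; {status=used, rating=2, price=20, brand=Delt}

Every 'Yes' example satisfies: brand is Corv. None of the 'No' examples do.
{status=new, rating=4, price=11, brand=Corv} — brand is Corv, hence Yes.
{status=new, rating=4, price=31, brand=Corv} — brand is Corv, hence Yes.
{status=used, rating=2, price=20, brand=Delt} — brand is Delt, hence No.

Yes, Yes, No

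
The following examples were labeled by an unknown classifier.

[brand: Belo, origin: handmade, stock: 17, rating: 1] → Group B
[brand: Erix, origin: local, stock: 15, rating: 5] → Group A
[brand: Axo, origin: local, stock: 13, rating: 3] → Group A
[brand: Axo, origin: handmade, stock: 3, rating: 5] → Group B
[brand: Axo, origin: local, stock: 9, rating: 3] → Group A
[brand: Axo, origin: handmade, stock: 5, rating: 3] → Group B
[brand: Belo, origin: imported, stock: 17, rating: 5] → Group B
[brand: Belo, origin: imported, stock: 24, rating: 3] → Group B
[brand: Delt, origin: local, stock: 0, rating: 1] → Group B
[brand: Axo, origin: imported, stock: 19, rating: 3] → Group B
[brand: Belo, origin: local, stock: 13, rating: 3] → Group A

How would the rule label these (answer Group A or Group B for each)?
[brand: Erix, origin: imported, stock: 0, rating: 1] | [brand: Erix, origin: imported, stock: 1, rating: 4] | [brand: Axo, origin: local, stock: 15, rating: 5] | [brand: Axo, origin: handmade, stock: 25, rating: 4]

The pattern is that an item is 'Group A' exactly when: origin is local AND stock ≥ 3.
[brand: Erix, origin: imported, stock: 0, rating: 1]: origin is imported, stock = 0, does not fit → Group B. [brand: Erix, origin: imported, stock: 1, rating: 4]: origin is imported, stock = 1, does not fit → Group B. [brand: Axo, origin: local, stock: 15, rating: 5]: origin is local, stock = 15, matches → Group A. [brand: Axo, origin: handmade, stock: 25, rating: 4]: origin is handmade, stock = 25, does not fit → Group B.

Group B, Group B, Group A, Group B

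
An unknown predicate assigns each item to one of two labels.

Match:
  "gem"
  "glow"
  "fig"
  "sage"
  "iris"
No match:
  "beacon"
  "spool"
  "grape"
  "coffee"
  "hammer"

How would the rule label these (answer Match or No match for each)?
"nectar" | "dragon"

No match, No match

One predicate separates the groups cleanly: length ≤ 4.
"nectar": No match (length 6). "dragon": No match (length 6).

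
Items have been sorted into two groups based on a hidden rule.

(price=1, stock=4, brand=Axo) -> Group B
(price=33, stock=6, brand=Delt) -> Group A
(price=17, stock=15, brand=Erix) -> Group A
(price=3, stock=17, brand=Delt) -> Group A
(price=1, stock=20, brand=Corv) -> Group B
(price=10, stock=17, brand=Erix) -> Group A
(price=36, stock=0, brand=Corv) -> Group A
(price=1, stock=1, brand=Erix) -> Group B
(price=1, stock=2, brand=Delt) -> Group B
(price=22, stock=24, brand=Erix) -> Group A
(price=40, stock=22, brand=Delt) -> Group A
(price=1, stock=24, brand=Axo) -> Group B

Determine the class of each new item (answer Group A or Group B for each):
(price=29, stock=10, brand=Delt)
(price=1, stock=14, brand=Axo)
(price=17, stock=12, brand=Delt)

Group A, Group B, Group A

The classifier is using: price ≥ 3.
(price=29, stock=10, brand=Delt) — price = 29, hence Group A. (price=1, stock=14, brand=Axo) — price = 1, hence Group B. (price=17, stock=12, brand=Delt) — price = 17, hence Group A.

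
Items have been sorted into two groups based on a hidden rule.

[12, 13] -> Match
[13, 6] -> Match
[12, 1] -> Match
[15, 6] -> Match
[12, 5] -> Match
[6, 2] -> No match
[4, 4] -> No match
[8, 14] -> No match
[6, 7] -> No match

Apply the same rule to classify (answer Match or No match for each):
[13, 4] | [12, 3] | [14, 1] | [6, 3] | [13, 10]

Match, Match, Match, No match, Match

The simplest hypothesis consistent with all the labels is: first ≥ 12.
[13, 4]: first 13, checks out → Match.
[12, 3]: first 12, checks out → Match.
[14, 1]: first 14, checks out → Match.
[6, 3]: first 6, does not pass → No match.
[13, 10]: first 13, checks out → Match.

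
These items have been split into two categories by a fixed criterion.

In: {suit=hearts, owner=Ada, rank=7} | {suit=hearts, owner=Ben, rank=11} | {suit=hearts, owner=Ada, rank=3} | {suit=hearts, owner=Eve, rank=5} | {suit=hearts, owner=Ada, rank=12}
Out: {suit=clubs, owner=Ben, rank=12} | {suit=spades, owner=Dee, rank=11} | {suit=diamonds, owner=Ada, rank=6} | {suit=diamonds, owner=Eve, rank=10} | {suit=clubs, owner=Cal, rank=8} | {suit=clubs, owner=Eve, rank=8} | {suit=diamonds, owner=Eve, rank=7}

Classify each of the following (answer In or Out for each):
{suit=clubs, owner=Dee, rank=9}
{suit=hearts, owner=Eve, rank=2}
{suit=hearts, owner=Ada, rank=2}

Looking at the examples, the only property every 'In' case has and every 'Out' case lacks is: suit is hearts.
{suit=clubs, owner=Dee, rank=9}: Out (suit is clubs). {suit=hearts, owner=Eve, rank=2}: In (suit is hearts). {suit=hearts, owner=Ada, rank=2}: In (suit is hearts).

Out, In, In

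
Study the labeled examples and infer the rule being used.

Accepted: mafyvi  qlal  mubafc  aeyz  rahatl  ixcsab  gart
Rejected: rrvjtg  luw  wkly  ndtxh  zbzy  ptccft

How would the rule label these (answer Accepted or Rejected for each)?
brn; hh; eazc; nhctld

One predicate separates the groups cleanly: contains 'a'.
Rejected: brn, since no 'a'. Rejected: hh, since no 'a'. Accepted: eazc, since has 'a'. Rejected: nhctld, since no 'a'.

Rejected, Rejected, Accepted, Rejected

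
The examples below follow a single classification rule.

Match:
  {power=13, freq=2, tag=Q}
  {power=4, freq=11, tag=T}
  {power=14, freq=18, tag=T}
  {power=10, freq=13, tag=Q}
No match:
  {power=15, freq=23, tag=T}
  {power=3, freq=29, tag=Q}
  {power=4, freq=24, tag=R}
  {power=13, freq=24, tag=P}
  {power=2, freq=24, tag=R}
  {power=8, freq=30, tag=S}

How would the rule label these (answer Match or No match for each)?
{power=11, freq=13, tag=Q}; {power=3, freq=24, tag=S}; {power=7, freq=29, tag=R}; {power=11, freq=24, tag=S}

One predicate separates the groups cleanly: freq ≤ 18.

Match, No match, No match, No match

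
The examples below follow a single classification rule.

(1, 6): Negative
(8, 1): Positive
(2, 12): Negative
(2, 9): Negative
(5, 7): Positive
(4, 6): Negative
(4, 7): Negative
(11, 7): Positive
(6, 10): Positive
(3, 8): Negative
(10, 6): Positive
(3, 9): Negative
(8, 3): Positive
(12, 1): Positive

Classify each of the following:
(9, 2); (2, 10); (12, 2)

The classifier is using: first ≥ 5.
(9, 2): Positive (first 9). (2, 10): Negative (first 2). (12, 2): Positive (first 12).

Positive, Negative, Positive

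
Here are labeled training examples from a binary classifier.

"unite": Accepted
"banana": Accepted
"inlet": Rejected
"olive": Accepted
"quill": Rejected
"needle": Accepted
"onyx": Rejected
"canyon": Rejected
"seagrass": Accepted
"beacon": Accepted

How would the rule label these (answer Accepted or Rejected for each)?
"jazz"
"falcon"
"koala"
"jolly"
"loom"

The classifier is using: has ≥ 3 vowels.
"jazz": Rejected (1 vowel). "falcon": Rejected (2 vowels). "koala": Accepted (3 vowels). "jolly": Rejected (1 vowel). "loom": Rejected (2 vowels).

Rejected, Rejected, Accepted, Rejected, Rejected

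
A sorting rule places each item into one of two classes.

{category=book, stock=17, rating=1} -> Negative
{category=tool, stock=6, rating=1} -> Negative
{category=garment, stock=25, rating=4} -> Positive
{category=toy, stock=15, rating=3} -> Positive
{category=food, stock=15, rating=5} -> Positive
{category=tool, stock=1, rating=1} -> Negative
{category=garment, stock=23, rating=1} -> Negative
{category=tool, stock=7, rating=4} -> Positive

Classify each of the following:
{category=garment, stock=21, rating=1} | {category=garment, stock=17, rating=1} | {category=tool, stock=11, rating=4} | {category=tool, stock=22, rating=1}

Rule: rating ≥ 3. This holds for each 'Positive' example and fails for each 'Negative' one.
{category=garment, stock=21, rating=1} → rating = 1 → Negative. {category=garment, stock=17, rating=1} → rating = 1 → Negative. {category=tool, stock=11, rating=4} → rating = 4 → Positive. {category=tool, stock=22, rating=1} → rating = 1 → Negative.

Negative, Negative, Positive, Negative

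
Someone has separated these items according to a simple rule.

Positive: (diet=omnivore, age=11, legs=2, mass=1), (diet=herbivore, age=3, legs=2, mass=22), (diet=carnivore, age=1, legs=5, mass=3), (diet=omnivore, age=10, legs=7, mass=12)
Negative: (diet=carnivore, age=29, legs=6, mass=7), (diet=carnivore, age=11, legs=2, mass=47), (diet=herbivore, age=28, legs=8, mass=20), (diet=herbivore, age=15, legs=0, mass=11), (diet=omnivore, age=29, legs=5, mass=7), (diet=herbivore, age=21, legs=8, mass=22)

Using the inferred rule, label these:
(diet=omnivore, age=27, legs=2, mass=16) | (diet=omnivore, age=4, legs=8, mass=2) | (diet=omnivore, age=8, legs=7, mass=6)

Negative, Positive, Positive

One predicate separates the groups cleanly: mass ≤ 22 AND age ≤ 11.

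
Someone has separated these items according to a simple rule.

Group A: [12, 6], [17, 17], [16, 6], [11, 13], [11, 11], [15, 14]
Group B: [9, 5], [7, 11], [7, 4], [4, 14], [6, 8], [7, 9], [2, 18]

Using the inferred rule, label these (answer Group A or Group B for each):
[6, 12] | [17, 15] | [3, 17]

Group B, Group A, Group B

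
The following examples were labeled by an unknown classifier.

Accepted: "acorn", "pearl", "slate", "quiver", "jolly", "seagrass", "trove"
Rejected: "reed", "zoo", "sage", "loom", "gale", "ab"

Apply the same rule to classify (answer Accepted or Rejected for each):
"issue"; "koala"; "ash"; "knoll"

Accepted, Accepted, Rejected, Accepted

One predicate separates the groups cleanly: length ≥ 5.
"issue": Accepted (length 5).
"koala": Accepted (length 5).
"ash": Rejected (length 3).
"knoll": Accepted (length 5).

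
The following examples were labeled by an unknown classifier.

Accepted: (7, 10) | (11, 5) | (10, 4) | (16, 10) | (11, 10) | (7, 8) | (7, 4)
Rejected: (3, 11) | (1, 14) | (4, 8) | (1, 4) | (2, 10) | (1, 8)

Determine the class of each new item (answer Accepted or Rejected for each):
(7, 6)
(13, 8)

Accepted, Accepted

'Accepted' ⟺ first ≥ 5.
(7, 6) → first 7 → Accepted.
(13, 8) → first 13 → Accepted.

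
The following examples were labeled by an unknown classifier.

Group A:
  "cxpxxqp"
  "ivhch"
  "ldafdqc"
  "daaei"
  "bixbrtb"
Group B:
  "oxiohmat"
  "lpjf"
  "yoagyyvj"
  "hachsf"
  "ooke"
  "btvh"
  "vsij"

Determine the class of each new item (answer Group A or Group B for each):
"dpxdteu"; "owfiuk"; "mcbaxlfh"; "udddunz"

'Group A' ⟺ odd length.
"dpxdteu": Group A (length 7).
"owfiuk": Group B (length 6).
"mcbaxlfh": Group B (length 8).
"udddunz": Group A (length 7).

Group A, Group B, Group B, Group A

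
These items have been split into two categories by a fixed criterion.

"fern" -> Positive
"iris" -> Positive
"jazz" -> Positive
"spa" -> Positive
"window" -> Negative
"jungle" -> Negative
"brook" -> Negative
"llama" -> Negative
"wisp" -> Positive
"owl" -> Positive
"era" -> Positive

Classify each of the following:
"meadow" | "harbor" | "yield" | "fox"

Rule: length ≤ 4. This holds for each 'Positive' example and fails for each 'Negative' one.
"meadow": length 6, doesn't qualify → Negative.
"harbor": length 6, doesn't qualify → Negative.
"yield": length 5, doesn't qualify → Negative.
"fox": length 3, has this property → Positive.

Negative, Negative, Negative, Positive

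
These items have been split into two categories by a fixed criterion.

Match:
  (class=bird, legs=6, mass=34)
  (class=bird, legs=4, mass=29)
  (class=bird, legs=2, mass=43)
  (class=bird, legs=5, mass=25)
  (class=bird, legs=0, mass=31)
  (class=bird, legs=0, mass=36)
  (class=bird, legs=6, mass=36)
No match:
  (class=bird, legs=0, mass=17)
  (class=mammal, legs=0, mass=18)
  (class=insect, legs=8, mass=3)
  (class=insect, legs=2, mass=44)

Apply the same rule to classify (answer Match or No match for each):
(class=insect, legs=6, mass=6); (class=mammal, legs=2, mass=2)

A rule that fits every label: class is bird AND mass ≥ 18 — true of each 'Match' example, false of each 'No match' one.
(class=insect, legs=6, mass=6): No match (class is insect, mass = 6).
(class=mammal, legs=2, mass=2): No match (class is mammal, mass = 2).

No match, No match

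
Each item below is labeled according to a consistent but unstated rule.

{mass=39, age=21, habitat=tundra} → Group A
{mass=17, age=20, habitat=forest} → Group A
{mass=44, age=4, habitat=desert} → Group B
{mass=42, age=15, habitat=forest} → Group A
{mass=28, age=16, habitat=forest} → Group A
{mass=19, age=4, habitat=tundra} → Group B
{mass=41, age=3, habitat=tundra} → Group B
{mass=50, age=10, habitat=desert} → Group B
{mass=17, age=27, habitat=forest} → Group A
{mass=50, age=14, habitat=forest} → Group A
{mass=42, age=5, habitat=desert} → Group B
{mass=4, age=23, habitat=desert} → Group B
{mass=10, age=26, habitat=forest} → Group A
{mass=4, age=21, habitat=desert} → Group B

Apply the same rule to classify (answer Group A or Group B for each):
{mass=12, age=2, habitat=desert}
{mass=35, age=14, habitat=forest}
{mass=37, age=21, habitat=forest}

Group B, Group A, Group A

The distinguishing property — mass ≥ 10 AND age ≥ 14 — holds for all the 'Group A' cases and none of the 'Group B' cases.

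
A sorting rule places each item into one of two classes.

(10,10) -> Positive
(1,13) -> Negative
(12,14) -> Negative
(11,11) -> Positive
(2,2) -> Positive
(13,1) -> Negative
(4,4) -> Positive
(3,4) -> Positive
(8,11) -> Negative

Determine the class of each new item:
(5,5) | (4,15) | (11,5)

The simplest hypothesis consistent with all the labels is: |first − second| ≤ 1.
(5,5) — |5−5| = 0, hence Positive. (4,15) — |4−15| = 11, hence Negative. (11,5) — |11−5| = 6, hence Negative.

Positive, Negative, Negative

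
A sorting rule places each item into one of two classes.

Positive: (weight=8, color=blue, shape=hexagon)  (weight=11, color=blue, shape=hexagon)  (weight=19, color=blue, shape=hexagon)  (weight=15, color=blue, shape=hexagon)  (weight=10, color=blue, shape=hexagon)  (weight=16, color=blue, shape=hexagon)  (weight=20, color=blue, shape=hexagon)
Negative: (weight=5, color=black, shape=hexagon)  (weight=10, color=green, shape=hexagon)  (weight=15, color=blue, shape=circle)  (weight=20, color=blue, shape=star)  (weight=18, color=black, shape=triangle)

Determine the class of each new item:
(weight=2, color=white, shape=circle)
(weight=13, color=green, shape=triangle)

The common property of the 'Positive' items is: shape is hexagon AND color is blue. No 'Negative' item has it.

Negative, Negative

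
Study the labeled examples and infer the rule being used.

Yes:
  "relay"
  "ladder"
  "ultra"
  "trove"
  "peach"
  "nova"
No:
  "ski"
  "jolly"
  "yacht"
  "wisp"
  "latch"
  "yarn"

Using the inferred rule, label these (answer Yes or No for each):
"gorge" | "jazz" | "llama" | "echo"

'Yes' ⟺ has ≥ 2 vowels.
"gorge" — 2 vowels, hence Yes. "jazz" — 1 vowel, hence No. "llama" — 2 vowels, hence Yes. "echo" — 2 vowels, hence Yes.

Yes, No, Yes, Yes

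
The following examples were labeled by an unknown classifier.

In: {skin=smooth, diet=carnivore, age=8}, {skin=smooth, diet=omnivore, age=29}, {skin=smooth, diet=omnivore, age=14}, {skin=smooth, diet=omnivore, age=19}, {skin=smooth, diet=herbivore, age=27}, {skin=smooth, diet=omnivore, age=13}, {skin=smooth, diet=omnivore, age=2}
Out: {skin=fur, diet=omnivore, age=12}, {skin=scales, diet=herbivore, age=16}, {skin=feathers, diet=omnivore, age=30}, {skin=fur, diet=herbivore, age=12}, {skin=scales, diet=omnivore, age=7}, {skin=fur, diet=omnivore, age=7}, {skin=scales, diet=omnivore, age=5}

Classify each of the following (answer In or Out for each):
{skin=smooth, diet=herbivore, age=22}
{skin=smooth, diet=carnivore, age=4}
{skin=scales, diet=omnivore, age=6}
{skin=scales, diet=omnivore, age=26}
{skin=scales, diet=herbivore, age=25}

In, In, Out, Out, Out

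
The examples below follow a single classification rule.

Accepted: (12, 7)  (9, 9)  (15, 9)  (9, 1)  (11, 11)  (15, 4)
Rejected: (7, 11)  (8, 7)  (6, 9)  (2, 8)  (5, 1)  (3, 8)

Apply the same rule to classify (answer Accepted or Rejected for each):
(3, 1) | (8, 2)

Rejected, Rejected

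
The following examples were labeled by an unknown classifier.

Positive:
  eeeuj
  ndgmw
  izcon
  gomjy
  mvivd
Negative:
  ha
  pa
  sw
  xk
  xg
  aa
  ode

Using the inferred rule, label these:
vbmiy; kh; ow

Positive, Negative, Negative

The rule appears to be: length 5.
vbmiy — length 5, hence Positive. kh — length 2, hence Negative. ow — length 2, hence Negative.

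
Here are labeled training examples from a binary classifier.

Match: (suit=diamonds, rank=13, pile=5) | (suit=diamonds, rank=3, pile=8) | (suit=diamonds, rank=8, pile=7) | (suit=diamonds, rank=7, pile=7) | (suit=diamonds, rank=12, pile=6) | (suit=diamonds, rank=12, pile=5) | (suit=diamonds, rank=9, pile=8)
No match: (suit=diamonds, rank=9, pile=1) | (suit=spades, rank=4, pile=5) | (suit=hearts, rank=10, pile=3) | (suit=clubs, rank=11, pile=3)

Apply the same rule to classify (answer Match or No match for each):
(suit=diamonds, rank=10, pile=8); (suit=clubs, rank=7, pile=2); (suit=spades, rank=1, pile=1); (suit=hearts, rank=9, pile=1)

Match, No match, No match, No match

'Match' ⟺ suit is diamonds AND pile ≥ 3.
(suit=diamonds, rank=10, pile=8): Match (suit is diamonds, pile = 8).
(suit=clubs, rank=7, pile=2): No match (suit is clubs, pile = 2).
(suit=spades, rank=1, pile=1): No match (suit is spades, pile = 1).
(suit=hearts, rank=9, pile=1): No match (suit is hearts, pile = 1).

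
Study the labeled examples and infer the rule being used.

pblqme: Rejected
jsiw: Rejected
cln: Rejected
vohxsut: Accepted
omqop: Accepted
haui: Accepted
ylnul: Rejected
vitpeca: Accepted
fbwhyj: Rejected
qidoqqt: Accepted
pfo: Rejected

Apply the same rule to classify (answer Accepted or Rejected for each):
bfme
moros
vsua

'Accepted' ⟺ has ≥ 2 vowels.
bfme: 1 vowel, fails this test → Rejected. moros: 2 vowels, passes → Accepted. vsua: 2 vowels, passes → Accepted.

Rejected, Accepted, Accepted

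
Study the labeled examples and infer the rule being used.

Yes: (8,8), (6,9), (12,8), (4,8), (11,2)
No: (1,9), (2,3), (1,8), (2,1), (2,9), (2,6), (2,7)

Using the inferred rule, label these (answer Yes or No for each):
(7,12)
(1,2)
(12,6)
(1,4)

Rule: sum ≥ 12. This holds for each 'Yes' example and fails for each 'No' one.
(7,12) → 7+12 = 19 → Yes. (1,2) → 1+2 = 3 → No. (12,6) → 12+6 = 18 → Yes. (1,4) → 1+4 = 5 → No.

Yes, No, Yes, No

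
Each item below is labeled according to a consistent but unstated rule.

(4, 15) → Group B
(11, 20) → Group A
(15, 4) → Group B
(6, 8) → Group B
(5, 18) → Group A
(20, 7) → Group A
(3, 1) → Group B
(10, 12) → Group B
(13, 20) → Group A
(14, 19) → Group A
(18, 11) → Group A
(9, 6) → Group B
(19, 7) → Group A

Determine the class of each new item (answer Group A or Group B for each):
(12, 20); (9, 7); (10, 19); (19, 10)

Group A, Group B, Group A, Group A

Every 'Group A' example satisfies: sum ≥ 23. None of the 'Group B' examples do.
(12, 20): Group A (12+20 = 32). (9, 7): Group B (9+7 = 16). (10, 19): Group A (10+19 = 29). (19, 10): Group A (19+10 = 29).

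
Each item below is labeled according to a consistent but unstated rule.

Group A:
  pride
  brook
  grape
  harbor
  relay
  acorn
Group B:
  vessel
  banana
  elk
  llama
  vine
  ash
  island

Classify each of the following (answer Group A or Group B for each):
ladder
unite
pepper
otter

Group A, Group B, Group A, Group A

Checking candidate rules against both groups, what survives is: contains 'r'.
ladder: has 'r', meets the rule → Group A. unite: no 'r', doesn't qualify → Group B. pepper: has 'r', meets the rule → Group A. otter: has 'r', meets the rule → Group A.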